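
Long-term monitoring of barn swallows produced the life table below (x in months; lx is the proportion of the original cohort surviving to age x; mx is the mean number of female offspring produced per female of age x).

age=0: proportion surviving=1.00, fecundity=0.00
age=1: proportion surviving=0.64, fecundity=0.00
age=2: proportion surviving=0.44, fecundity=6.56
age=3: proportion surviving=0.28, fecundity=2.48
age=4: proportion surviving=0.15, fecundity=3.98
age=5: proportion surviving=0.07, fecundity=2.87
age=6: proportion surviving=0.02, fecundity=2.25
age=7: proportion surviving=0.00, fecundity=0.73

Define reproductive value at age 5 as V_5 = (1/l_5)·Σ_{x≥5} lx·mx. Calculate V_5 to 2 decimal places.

3.51

lx·mx for x ≥ 5: 0.2009, 0.045, 0 → sum = 0.2459
V_5 = 0.2459 / l_5 = 0.2459 / 0.07 = 3.512857… → 3.51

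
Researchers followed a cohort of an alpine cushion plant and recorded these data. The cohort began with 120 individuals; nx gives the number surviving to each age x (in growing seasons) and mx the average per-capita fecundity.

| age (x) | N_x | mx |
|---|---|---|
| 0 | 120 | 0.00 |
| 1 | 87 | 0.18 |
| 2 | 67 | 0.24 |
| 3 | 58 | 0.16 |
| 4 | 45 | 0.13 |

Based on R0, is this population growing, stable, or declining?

declining

lx = nx/n0 = nx/120: 1, 0.725, 0.55833…, 0.48333…, 0.375
R0 = Σ lx·mx = 0 + 0.1305 + 0.134… + 0.077333… + 0.04875 = 0.390583…
R0 < 1, so the population is declining.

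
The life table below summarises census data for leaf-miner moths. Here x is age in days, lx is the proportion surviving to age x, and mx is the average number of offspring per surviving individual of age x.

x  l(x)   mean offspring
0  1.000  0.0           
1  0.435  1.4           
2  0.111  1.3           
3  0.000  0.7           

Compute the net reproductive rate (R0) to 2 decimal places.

0.75

lx·mx by age: 0, 0.609, 0.1443, 0
R0 = Σ lx·mx = 0.7533 → 0.75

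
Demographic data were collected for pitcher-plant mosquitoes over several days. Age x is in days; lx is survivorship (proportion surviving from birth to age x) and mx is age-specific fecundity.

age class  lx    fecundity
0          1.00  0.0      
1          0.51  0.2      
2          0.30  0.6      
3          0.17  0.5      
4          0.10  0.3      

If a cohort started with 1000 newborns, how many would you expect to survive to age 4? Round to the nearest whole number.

100

Expected survivors = N0 · l_4 = 1000 × 0.10 = 100 → 100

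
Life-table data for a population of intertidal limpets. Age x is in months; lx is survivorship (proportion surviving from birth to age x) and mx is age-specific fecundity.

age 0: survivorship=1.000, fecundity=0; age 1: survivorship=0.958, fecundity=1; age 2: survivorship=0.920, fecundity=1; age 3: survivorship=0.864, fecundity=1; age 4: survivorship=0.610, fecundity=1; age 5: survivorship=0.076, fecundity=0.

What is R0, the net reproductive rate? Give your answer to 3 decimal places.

3.352

lx·mx by age: 0, 0.958, 0.92, 0.864, 0.61, 0
R0 = Σ lx·mx = 3.352 → 3.352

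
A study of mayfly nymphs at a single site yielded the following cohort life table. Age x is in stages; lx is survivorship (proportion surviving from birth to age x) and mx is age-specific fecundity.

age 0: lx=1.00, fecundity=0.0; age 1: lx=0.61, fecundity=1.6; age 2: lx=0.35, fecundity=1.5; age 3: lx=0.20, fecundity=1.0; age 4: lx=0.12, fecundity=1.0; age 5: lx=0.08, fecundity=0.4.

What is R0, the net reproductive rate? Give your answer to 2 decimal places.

lx·mx by age: 0, 0.976, 0.525, 0.2, 0.12, 0.032
R0 = Σ lx·mx = 1.853 → 1.85

1.85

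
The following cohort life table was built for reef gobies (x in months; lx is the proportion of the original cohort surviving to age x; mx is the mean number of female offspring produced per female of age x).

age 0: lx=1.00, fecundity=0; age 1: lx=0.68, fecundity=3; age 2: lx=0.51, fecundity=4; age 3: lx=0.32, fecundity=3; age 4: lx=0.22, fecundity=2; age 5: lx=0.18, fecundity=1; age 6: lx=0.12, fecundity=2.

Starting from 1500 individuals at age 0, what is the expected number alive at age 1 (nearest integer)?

Expected survivors = N0 · l_1 = 1500 × 0.68 = 1020 → 1020

1020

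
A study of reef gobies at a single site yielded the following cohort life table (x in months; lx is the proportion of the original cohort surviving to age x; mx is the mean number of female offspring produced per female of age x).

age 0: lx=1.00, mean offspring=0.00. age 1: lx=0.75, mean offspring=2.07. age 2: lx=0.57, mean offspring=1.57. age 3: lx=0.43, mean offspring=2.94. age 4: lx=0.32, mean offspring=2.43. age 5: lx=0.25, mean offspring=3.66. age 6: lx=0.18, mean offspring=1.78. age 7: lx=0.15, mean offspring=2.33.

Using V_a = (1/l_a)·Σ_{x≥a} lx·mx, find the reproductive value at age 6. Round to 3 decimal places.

lx·mx for x ≥ 6: 0.3204, 0.3495 → sum = 0.6699
V_6 = 0.6699 / l_6 = 0.6699 / 0.18 = 3.721667… → 3.722

3.722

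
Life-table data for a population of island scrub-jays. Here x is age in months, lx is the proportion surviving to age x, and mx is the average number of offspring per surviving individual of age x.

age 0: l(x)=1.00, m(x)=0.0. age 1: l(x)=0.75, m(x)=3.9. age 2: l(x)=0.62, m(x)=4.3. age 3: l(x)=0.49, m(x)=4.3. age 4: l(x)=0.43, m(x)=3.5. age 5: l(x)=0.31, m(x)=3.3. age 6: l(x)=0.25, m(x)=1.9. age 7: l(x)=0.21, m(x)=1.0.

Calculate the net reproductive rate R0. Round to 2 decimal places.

10.91

lx·mx by age: 0, 2.925, 2.666, 2.107, 1.505, 1.023, 0.475, 0.21
R0 = Σ lx·mx = 10.911 → 10.91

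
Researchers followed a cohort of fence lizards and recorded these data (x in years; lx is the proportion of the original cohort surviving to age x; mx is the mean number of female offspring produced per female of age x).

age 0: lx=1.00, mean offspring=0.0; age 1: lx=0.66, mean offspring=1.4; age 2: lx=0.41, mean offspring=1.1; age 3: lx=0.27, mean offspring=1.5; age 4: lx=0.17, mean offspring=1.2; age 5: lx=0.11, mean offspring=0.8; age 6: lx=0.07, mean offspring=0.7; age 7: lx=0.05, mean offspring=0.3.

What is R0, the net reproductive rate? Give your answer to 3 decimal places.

lx·mx by age: 0, 0.924, 0.451, 0.405, 0.204, 0.088, 0.049, 0.015
R0 = Σ lx·mx = 2.136 → 2.136

2.136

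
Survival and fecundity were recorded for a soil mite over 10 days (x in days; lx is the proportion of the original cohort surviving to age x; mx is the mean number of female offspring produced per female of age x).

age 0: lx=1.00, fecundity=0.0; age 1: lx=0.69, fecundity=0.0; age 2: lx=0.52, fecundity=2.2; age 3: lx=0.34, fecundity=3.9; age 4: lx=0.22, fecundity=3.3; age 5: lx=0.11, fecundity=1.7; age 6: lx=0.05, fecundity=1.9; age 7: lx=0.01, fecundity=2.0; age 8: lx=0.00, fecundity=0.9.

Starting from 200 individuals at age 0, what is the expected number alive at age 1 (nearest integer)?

138

Expected survivors = N0 · l_1 = 200 × 0.69 = 138 → 138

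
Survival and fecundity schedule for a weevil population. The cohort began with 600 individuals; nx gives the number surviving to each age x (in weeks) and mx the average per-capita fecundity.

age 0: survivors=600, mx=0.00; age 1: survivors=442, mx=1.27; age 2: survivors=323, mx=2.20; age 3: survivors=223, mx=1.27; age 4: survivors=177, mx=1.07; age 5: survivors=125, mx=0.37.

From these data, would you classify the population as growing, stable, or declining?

growing

lx = nx/n0 = nx/600: 1, 0.73667…, 0.53833…, 0.37167…, 0.295, 0.20833…
R0 = Σ lx·mx = 0 + 0.935567… + 1.184333… + 0.472017… + 0.31565 + 0.077083… = 2.98465…
R0 > 1, so the population is growing.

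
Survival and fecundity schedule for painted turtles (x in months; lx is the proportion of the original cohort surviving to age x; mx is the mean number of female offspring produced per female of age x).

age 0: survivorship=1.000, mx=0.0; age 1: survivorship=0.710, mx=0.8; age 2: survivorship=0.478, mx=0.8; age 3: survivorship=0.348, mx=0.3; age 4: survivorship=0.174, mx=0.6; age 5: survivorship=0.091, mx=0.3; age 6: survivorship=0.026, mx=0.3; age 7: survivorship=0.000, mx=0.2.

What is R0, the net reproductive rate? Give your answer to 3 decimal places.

1.194

lx·mx by age: 0, 0.568, 0.3824, 0.1044, 0.1044, 0.0273, 0.0078, 0
R0 = Σ lx·mx = 1.1943 → 1.194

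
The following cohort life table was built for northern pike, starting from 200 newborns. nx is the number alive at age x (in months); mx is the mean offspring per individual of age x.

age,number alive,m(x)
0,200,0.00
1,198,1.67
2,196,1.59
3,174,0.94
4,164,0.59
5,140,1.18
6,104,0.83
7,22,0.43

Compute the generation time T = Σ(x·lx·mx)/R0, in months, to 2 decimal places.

lx = nx/n0 = nx/200: 1, 0.99, 0.98, 0.87, 0.82, 0.7, 0.52, 0.11
lx·mx: 0, 1.6533, 1.5582, 0.8178, 0.4838, 0.826, 0.4316, 0.0473 → R0 = 5.818
x·lx·mx: 0, 1.6533, 3.1164, 2.4534, 1.9352, 4.13, 2.5896, 0.3311 → Σ = 16.209
T = 16.209 / 5.818 = 2.786009… → 2.79

2.79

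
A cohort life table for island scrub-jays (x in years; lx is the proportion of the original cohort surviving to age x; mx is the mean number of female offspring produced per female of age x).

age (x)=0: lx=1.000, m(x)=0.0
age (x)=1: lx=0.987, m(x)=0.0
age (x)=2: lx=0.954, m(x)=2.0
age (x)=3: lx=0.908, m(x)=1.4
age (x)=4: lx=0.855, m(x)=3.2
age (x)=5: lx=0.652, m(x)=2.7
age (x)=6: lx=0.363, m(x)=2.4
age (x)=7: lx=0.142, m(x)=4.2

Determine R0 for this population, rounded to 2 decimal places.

9.14

lx·mx by age: 0, 0, 1.908, 1.2712, 2.736, 1.7604, 0.8712, 0.5964
R0 = Σ lx·mx = 9.1432 → 9.14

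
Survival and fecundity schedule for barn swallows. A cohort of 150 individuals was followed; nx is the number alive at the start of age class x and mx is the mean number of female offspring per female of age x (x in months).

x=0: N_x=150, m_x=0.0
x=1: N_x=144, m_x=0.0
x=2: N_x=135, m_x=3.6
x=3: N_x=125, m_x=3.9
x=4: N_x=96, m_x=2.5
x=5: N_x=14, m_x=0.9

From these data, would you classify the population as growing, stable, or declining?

growing

lx = nx/n0 = nx/150: 1, 0.96, 0.9, 0.83333…, 0.64, 0.09333…
R0 = Σ lx·mx = 0 + 0 + 3.24 + 3.25… + 1.6 + 0.084… = 8.174…
R0 > 1, so the population is growing.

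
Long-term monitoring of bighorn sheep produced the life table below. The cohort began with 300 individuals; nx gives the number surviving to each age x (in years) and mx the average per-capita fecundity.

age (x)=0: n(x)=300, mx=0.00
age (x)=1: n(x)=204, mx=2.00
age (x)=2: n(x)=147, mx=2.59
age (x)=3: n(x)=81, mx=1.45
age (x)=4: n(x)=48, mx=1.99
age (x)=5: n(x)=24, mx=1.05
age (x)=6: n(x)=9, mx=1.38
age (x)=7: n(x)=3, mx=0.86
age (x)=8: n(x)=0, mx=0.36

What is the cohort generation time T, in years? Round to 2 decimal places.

lx = nx/n0 = nx/300: 1, 0.68, 0.49, 0.27, 0.16, 0.08, 0.03, 0.01, 0
lx·mx: 0, 1.36, 1.2691, 0.3915, 0.3184, 0.084, 0.0414, 0.0086, 0 → R0 = 3.473
x·lx·mx: 0, 1.36, 2.5382, 1.1745, 1.2736, 0.42, 0.2484, 0.0602, 0 → Σ = 7.0749
T = 7.0749 / 3.473 = 2.037115… → 2.04

2.04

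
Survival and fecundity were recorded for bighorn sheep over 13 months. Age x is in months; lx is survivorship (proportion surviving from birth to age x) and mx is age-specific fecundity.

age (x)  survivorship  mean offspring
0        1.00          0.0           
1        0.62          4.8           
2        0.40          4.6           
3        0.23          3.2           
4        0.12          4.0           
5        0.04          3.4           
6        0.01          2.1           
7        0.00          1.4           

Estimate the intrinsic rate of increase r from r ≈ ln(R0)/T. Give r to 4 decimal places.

R0 = Σ lx·mx = 0 + 2.976 + 1.84 + 0.736 + 0.48 + 0.136 + 0.021 + 0 = 6.189
Σ x·lx·mx = 11.59; T = 11.59/6.189 = 1.87268…
r ≈ ln(R0)/T = ln(6.189)/1.87268… = 0.973352… → 0.9734

0.9734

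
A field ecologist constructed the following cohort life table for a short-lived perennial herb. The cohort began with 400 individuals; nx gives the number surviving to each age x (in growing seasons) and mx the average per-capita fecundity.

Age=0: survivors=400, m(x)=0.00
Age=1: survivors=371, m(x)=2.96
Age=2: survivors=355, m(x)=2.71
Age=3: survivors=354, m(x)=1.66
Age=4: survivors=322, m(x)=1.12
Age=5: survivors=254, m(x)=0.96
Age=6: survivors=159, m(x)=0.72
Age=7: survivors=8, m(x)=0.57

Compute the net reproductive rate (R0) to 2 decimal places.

8.43

lx = nx/n0 = nx/400: 1, 0.9275, 0.8875, 0.885, 0.805, 0.635, 0.3975, 0.02
lx·mx by age: 0, 2.7454, 2.405125, 1.4691, 0.9016, 0.6096, 0.2862, 0.0114
R0 = Σ lx·mx = 8.428425 → 8.43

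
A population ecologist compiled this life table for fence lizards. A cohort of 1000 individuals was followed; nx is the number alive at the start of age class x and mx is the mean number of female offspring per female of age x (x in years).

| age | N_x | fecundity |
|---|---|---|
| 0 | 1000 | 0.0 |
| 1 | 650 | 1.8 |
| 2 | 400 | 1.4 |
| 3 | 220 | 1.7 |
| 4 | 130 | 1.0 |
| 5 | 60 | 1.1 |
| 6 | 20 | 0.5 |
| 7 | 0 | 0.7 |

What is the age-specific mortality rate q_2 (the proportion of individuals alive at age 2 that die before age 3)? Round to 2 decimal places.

0.45

lx = nx/n0 = nx/1000: 1, 0.65, 0.4, 0.22, 0.13, 0.06, 0.02, 0
q_2 = (l_2 − l_3) / l_2 = (0.4 − 0.22) / 0.4
     = 0.18 / 0.4 = 0.45 → 0.45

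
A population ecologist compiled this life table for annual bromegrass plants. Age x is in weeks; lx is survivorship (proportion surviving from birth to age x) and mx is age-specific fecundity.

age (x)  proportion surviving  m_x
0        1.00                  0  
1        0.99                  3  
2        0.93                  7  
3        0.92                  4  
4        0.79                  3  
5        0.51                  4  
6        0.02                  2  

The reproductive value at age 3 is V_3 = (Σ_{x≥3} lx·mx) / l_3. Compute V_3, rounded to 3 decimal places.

lx·mx for x ≥ 3: 3.68, 2.37, 2.04, 0.04 → sum = 8.13
V_3 = 8.13 / l_3 = 8.13 / 0.92 = 8.836957… → 8.837

8.837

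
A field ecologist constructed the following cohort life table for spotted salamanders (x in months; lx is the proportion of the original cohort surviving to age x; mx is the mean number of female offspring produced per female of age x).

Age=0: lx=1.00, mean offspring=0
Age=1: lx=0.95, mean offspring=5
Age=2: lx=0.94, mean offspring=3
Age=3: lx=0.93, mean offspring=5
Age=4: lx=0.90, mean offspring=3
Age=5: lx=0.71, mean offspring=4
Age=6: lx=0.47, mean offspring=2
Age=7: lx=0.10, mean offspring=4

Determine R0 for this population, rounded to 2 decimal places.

19.10

lx·mx by age: 0, 4.75, 2.82, 4.65, 2.7, 2.84, 0.94, 0.4
R0 = Σ lx·mx = 19.1 → 19.10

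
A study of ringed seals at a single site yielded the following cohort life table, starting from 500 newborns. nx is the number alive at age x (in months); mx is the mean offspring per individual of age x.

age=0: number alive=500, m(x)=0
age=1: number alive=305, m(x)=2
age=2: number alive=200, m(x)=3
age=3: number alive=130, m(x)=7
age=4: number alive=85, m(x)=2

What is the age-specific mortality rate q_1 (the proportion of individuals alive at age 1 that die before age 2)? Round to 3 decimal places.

lx = nx/n0 = nx/500: 1, 0.61, 0.4, 0.26, 0.17
q_1 = (l_1 − l_2) / l_1 = (0.61 − 0.4) / 0.61
     = 0.21 / 0.61 = 0.344262… → 0.344

0.344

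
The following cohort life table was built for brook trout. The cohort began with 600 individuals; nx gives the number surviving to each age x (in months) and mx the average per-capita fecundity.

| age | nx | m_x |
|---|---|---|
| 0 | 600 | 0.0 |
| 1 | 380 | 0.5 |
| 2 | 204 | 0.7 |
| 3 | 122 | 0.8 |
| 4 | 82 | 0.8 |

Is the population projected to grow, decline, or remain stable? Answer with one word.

declining

lx = nx/n0 = nx/600: 1, 0.63333…, 0.34, 0.20333…, 0.13667…
R0 = Σ lx·mx = 0 + 0.316667… + 0.238 + 0.162667… + 0.109333… = 0.826667…
R0 < 1, so the population is declining.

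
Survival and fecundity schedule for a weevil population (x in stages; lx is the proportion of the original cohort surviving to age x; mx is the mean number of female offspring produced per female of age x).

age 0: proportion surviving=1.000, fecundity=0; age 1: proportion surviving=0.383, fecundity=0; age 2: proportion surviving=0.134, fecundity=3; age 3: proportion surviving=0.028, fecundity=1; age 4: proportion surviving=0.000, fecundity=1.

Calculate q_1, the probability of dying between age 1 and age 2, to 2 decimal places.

q_1 = (l_1 − l_2) / l_1 = (0.383 − 0.134) / 0.383
     = 0.249 / 0.383 = 0.650131… → 0.65

0.65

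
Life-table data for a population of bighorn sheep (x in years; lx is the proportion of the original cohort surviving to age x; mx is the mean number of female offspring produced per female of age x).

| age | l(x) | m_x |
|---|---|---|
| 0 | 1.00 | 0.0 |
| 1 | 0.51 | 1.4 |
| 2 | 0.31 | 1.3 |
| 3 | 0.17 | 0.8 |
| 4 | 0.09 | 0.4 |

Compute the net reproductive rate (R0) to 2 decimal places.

lx·mx by age: 0, 0.714, 0.403, 0.136, 0.036
R0 = Σ lx·mx = 1.289 → 1.29

1.29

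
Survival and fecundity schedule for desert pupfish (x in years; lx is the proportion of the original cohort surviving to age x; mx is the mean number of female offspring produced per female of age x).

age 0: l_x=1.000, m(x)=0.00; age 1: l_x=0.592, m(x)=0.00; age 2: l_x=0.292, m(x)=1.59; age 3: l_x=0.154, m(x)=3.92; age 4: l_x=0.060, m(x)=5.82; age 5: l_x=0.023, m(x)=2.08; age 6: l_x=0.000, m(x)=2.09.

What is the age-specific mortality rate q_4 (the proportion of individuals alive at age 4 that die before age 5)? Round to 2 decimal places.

0.62

q_4 = (l_4 − l_5) / l_4 = (0.06 − 0.023) / 0.06
     = 0.037 / 0.06 = 0.616667… → 0.62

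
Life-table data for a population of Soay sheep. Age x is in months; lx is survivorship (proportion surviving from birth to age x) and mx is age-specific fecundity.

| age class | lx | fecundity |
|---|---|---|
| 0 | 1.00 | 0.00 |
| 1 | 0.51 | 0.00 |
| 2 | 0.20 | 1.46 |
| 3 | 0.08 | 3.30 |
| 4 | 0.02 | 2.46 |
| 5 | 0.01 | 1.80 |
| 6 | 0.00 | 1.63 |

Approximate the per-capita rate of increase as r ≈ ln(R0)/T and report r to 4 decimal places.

R0 = Σ lx·mx = 0 + 0 + 0.292 + 0.264 + 0.0492 + 0.018 + 0 = 0.6232
Σ x·lx·mx = 1.6628; T = 1.6628/0.6232 = 2.66816…
r ≈ ln(R0)/T = ln(0.6232)/2.66816… = -0.177233… → -0.1772

-0.1772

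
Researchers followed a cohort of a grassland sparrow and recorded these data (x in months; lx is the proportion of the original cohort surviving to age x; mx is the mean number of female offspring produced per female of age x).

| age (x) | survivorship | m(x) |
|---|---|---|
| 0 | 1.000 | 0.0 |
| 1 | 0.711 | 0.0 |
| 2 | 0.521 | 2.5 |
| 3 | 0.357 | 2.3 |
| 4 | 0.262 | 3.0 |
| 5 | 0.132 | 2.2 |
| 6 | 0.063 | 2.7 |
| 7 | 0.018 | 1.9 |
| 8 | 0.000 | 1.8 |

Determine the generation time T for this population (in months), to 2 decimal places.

lx·mx: 0, 0, 1.3025, 0.8211, 0.786, 0.2904, 0.1701, 0.0342, 0 → R0 = 3.4043
x·lx·mx: 0, 0, 2.605, 2.4633, 3.144, 1.452, 1.0206, 0.2394, 0 → Σ = 10.9243
T = 10.9243 / 3.4043 = 3.208971… → 3.21

3.21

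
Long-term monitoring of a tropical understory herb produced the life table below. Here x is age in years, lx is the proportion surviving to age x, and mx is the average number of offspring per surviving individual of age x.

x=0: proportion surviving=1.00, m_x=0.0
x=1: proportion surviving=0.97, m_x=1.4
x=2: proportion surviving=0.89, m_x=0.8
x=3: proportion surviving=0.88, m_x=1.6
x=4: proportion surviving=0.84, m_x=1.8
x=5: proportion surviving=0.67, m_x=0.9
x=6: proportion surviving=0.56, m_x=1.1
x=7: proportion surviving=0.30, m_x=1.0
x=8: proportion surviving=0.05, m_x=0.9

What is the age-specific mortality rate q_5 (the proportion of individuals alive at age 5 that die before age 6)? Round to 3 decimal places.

0.164

q_5 = (l_5 − l_6) / l_5 = (0.67 − 0.56) / 0.67
     = 0.11 / 0.67 = 0.164179… → 0.164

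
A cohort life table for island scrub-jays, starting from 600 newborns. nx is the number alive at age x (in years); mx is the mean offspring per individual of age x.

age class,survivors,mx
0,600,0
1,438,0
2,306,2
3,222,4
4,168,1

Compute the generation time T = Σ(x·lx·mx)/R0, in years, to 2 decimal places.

lx = nx/n0 = nx/600: 1, 0.73, 0.51, 0.37, 0.28
lx·mx: 0, 0, 1.02, 1.48, 0.28 → R0 = 2.78
x·lx·mx: 0, 0, 2.04, 4.44, 1.12 → Σ = 7.6
T = 7.6 / 2.78 = 2.733813… → 2.73

2.73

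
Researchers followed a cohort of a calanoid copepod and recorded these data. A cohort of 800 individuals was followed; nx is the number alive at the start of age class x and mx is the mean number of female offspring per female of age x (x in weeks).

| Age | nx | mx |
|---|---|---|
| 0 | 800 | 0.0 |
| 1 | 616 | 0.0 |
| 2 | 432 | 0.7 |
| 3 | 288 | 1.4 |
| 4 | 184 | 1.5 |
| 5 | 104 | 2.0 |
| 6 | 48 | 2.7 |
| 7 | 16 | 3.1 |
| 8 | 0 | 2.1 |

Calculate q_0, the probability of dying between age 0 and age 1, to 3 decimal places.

0.230

lx = nx/n0 = nx/800: 1, 0.77, 0.54, 0.36, 0.23, 0.13, 0.06, 0.02, 0
q_0 = (l_0 − l_1) / l_0 = (1 − 0.77) / 1
     = 0.23 / 1 = 0.23 → 0.230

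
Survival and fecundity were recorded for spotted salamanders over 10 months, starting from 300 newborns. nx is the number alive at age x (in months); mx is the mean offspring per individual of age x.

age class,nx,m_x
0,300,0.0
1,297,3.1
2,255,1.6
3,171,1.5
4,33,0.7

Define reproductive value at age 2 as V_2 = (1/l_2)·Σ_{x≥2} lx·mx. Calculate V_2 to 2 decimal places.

2.70

lx = nx/n0 = nx/300: 1, 0.99, 0.85, 0.57, 0.11
lx·mx for x ≥ 2: 1.36, 0.855, 0.077 → sum = 2.292
V_2 = 2.292 / l_2 = 2.292 / 0.85 = 2.696471… → 2.70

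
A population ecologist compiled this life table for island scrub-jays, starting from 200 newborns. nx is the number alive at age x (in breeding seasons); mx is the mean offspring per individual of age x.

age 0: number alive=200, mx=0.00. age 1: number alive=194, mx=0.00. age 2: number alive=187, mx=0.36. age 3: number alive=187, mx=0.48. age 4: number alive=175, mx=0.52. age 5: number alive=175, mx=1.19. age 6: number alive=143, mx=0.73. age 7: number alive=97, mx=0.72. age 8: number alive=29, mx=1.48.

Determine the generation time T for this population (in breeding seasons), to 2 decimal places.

lx = nx/n0 = nx/200: 1, 0.97, 0.935, 0.935, 0.875, 0.875, 0.715, 0.485, 0.145
lx·mx: 0, 0, 0.3366, 0.4488, 0.455, 1.04125, 0.52195, 0.3492, 0.2146 → R0 = 3.3674
x·lx·mx: 0, 0, 0.6732, 1.3464, 1.82, 5.20625, 3.1317, 2.4444, 1.7168 → Σ = 16.33875
T = 16.33875 / 3.3674 = 4.852037… → 4.85

4.85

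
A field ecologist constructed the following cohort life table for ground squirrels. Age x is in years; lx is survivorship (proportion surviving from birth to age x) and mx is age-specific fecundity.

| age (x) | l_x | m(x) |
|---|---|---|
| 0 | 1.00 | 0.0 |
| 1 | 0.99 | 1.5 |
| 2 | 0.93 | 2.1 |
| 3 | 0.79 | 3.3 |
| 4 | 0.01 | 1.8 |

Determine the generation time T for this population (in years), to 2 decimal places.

2.19

lx·mx: 0, 1.485, 1.953, 2.607, 0.018 → R0 = 6.063
x·lx·mx: 0, 1.485, 3.906, 7.821, 0.072 → Σ = 13.284
T = 13.284 / 6.063 = 2.190995… → 2.19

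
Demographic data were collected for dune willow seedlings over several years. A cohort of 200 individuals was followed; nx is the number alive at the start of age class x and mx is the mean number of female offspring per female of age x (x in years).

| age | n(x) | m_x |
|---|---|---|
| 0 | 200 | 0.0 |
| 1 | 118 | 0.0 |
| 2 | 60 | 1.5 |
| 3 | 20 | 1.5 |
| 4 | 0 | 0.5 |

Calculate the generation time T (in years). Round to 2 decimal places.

2.25

lx = nx/n0 = nx/200: 1, 0.59, 0.3, 0.1, 0
lx·mx: 0, 0, 0.45, 0.15, 0 → R0 = 0.6
x·lx·mx: 0, 0, 0.9, 0.45, 0 → Σ = 1.35
T = 1.35 / 0.6 = 2.25 → 2.25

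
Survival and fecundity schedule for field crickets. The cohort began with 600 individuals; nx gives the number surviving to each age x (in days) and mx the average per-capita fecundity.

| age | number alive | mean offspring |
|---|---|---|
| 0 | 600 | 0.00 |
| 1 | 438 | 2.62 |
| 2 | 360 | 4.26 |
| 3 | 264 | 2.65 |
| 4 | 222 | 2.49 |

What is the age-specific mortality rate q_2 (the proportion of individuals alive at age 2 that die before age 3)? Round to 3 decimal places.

lx = nx/n0 = nx/600: 1, 0.73, 0.6, 0.44, 0.37
q_2 = (l_2 − l_3) / l_2 = (0.6 − 0.44) / 0.6
     = 0.16 / 0.6 = 0.266667… → 0.267

0.267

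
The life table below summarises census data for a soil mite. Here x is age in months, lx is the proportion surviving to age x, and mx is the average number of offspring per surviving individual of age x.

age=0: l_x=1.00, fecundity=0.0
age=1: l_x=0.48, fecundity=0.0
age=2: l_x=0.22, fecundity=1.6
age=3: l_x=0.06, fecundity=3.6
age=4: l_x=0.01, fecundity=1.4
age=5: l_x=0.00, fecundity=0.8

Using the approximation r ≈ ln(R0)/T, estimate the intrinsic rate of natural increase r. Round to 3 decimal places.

-0.224

R0 = Σ lx·mx = 0 + 0 + 0.352 + 0.216 + 0.014 + 0 = 0.582
Σ x·lx·mx = 1.408; T = 1.408/0.582 = 2.41924…
r ≈ ln(R0)/T = ln(0.582)/2.41924… = -0.22374… → -0.224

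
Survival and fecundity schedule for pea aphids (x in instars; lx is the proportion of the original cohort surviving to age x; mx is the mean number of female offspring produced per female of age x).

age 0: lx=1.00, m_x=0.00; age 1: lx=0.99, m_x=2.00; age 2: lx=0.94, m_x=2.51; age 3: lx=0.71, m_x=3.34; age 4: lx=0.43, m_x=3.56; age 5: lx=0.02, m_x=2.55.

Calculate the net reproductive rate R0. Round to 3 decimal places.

8.293

lx·mx by age: 0, 1.98, 2.3594, 2.3714, 1.5308, 0.051
R0 = Σ lx·mx = 8.2926 → 8.293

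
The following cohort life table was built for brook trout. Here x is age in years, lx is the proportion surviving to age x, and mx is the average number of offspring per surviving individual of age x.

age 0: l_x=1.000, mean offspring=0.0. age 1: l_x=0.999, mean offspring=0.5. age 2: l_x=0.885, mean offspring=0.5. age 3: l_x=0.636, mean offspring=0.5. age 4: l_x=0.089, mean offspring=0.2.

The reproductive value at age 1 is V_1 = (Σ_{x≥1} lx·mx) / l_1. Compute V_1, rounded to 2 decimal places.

lx·mx for x ≥ 1: 0.4995, 0.4425, 0.318, 0.0178 → sum = 1.2778
V_1 = 1.2778 / l_1 = 1.2778 / 0.999 = 1.279079… → 1.28

1.28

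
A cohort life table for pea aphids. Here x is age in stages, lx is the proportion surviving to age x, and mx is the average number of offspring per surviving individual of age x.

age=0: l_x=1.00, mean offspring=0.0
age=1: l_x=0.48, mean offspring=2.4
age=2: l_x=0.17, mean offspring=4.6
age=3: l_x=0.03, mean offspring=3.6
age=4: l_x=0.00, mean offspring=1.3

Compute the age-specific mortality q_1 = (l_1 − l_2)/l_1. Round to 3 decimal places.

q_1 = (l_1 − l_2) / l_1 = (0.48 − 0.17) / 0.48
     = 0.31 / 0.48 = 0.645833… → 0.646

0.646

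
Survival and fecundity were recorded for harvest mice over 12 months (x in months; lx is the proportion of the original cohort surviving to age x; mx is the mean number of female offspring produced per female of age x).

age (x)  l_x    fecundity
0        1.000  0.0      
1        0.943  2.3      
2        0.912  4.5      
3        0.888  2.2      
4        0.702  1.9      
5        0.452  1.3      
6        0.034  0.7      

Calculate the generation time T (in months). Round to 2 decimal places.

2.42

lx·mx: 0, 2.1689, 4.104, 1.9536, 1.3338, 0.5876, 0.0238 → R0 = 10.1717
x·lx·mx: 0, 2.1689, 8.208, 5.8608, 5.3352, 2.938, 0.1428 → Σ = 24.6537
T = 24.6537 / 10.1717 = 2.423754… → 2.42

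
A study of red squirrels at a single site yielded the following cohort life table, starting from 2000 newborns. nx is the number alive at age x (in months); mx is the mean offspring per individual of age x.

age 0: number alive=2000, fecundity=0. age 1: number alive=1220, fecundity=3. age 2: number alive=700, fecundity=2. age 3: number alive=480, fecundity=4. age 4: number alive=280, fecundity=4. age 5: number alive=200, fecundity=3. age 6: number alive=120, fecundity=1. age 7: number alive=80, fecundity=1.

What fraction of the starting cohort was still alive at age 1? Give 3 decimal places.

0.610

l_1 = n_1/n_0 = 1220/2000 = 0.61 → 0.610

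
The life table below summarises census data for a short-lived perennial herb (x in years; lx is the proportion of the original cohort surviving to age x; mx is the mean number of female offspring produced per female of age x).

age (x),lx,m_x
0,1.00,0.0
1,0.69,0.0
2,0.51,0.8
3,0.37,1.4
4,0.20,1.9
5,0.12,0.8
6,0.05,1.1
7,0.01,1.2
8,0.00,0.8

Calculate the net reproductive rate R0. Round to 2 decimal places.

1.47

lx·mx by age: 0, 0, 0.408, 0.518, 0.38, 0.096, 0.055, 0.012, 0
R0 = Σ lx·mx = 1.469 → 1.47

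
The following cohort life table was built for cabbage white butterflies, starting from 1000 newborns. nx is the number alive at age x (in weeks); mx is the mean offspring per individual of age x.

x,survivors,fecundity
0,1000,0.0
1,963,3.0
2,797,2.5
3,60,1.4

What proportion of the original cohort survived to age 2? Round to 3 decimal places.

0.797

l_2 = n_2/n_0 = 797/1000 = 0.797 → 0.797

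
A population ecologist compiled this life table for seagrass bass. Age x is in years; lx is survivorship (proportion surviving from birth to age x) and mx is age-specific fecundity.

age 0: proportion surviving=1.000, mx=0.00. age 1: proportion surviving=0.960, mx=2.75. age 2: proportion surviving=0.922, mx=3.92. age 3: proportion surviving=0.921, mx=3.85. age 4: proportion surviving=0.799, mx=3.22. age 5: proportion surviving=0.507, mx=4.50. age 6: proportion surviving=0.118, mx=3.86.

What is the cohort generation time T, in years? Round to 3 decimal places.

2.974

lx·mx: 0, 2.64, 3.61424, 3.54585, 2.57278, 2.2815, 0.45548 → R0 = 15.10985
x·lx·mx: 0, 2.64, 7.22848, 10.63755, 10.29112, 11.4075, 2.73288 → Σ = 44.93753
T = 44.93753 / 15.10985 = 2.974055… → 2.974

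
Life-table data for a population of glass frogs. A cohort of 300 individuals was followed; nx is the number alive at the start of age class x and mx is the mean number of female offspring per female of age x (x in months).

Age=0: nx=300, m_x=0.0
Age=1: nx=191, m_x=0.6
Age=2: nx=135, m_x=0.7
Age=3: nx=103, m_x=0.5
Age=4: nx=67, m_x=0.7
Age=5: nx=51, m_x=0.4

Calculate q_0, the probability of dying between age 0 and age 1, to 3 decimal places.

lx = nx/n0 = nx/300: 1, 0.63667…, 0.45, 0.34333…, 0.22333…, 0.17
q_0 = (l_0 − l_1) / l_0 = (1 − 0.636667…) / 1
     = 0.363333… / 1 = 0.363333… → 0.363

0.363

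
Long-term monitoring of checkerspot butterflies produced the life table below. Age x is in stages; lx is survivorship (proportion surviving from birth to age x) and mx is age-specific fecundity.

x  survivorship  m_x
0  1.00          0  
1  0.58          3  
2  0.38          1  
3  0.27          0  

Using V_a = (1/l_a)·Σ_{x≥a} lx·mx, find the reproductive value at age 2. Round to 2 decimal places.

1.00

lx·mx for x ≥ 2: 0.38, 0 → sum = 0.38
V_2 = 0.38 / l_2 = 0.38 / 0.38 = 1 → 1.00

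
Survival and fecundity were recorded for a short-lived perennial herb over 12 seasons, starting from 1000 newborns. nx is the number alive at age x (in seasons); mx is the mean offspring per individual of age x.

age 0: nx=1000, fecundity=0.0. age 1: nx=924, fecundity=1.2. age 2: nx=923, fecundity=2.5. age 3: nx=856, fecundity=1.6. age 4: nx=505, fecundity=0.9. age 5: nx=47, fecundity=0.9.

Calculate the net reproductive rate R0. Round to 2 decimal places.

lx = nx/n0 = nx/1000: 1, 0.924, 0.923, 0.856, 0.505, 0.047
lx·mx by age: 0, 1.1088, 2.3075, 1.3696, 0.4545, 0.0423
R0 = Σ lx·mx = 5.2827 → 5.28

5.28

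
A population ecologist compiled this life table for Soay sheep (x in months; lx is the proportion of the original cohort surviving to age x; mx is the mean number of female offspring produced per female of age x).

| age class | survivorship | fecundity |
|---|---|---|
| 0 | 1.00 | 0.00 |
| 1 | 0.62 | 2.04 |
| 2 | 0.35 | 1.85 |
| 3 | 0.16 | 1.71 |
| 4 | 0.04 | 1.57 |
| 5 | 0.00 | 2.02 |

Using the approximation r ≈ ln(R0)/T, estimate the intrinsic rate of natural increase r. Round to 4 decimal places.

R0 = Σ lx·mx = 0 + 1.2648 + 0.6475 + 0.2736 + 0.0628 + 0 = 2.2487
Σ x·lx·mx = 3.6318; T = 3.6318/2.2487 = 1.61507…
r ≈ ln(R0)/T = ln(2.2487)/1.61507… = 0.501745… → 0.5017

0.5017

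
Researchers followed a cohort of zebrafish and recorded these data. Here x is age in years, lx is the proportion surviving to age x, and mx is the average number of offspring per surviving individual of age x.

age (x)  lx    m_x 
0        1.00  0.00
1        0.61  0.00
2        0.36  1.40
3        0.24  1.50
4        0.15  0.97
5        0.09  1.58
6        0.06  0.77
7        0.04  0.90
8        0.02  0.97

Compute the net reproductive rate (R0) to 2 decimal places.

lx·mx by age: 0, 0, 0.504, 0.36, 0.1455, 0.1422, 0.0462, 0.036, 0.0194
R0 = Σ lx·mx = 1.2533 → 1.25

1.25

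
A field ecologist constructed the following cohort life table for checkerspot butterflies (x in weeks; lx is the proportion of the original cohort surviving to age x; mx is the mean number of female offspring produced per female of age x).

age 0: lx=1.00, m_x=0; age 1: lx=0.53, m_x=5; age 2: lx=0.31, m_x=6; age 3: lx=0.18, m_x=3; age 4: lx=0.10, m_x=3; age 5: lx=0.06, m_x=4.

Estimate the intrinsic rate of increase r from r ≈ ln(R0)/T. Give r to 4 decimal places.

R0 = Σ lx·mx = 0 + 2.65 + 1.86 + 0.54 + 0.3 + 0.24 = 5.59
Σ x·lx·mx = 10.39; T = 10.39/5.59 = 1.85868…
r ≈ ln(R0)/T = ln(5.59)/1.85868… = 0.925917… → 0.9259

0.9259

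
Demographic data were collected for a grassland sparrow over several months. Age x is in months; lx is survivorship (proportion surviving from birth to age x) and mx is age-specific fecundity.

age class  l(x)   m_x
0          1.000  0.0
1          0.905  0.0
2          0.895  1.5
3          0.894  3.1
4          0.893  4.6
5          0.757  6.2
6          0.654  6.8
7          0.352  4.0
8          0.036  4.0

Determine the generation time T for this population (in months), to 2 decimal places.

4.68

lx·mx: 0, 0, 1.3425, 2.7714, 4.1078, 4.6934, 4.4472, 1.408, 0.144 → R0 = 18.9143
x·lx·mx: 0, 0, 2.685, 8.3142, 16.4312, 23.467, 26.6832, 9.856, 1.152 → Σ = 88.5886
T = 88.5886 / 18.9143 = 4.683684… → 4.68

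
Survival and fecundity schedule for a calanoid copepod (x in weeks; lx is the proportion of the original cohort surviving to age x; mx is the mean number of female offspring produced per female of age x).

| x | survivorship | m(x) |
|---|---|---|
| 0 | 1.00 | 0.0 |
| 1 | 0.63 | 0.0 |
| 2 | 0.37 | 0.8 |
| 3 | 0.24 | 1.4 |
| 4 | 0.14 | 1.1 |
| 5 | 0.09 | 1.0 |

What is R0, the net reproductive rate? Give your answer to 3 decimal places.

lx·mx by age: 0, 0, 0.296, 0.336, 0.154, 0.09
R0 = Σ lx·mx = 0.876 → 0.876

0.876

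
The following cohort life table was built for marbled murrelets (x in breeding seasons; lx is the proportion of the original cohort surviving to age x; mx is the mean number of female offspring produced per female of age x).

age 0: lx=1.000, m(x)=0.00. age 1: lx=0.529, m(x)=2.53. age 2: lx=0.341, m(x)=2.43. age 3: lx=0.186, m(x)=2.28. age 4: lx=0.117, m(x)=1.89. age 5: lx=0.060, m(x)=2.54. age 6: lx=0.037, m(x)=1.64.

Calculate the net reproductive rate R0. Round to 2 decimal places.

3.03

lx·mx by age: 0, 1.33837, 0.82863, 0.42408, 0.22113, 0.1524, 0.06068
R0 = Σ lx·mx = 3.02529 → 3.03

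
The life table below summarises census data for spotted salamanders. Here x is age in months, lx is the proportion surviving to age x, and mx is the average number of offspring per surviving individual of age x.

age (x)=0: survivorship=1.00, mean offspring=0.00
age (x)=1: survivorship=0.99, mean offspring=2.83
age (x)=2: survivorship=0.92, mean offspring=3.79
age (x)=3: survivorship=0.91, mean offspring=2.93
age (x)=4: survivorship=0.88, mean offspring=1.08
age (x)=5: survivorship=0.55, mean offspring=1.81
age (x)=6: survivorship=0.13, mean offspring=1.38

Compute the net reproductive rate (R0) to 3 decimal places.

11.080

lx·mx by age: 0, 2.8017, 3.4868, 2.6663, 0.9504, 0.9955, 0.1794
R0 = Σ lx·mx = 11.0801 → 11.080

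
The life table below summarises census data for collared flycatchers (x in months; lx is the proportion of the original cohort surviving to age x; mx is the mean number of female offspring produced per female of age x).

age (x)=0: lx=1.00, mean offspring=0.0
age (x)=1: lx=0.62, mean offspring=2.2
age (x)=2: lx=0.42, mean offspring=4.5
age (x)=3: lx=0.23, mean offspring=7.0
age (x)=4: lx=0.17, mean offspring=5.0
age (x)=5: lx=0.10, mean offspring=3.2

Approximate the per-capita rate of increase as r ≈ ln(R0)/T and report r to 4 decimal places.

R0 = Σ lx·mx = 0 + 1.364 + 1.89 + 1.61 + 0.85 + 0.32 = 6.034
Σ x·lx·mx = 14.974; T = 14.974/6.034 = 2.4816…
r ≈ ln(R0)/T = ln(6.034)/2.4816… = 0.724294… → 0.7243

0.7243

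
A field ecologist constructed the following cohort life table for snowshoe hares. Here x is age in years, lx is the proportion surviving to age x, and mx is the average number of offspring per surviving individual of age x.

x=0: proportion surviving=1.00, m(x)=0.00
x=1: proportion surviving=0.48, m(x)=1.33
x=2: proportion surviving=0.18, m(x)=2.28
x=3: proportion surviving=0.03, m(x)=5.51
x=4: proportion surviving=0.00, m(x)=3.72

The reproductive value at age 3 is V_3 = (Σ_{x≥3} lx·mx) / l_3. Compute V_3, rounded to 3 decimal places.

lx·mx for x ≥ 3: 0.1653, 0 → sum = 0.1653
V_3 = 0.1653 / l_3 = 0.1653 / 0.03 = 5.51 → 5.510

5.510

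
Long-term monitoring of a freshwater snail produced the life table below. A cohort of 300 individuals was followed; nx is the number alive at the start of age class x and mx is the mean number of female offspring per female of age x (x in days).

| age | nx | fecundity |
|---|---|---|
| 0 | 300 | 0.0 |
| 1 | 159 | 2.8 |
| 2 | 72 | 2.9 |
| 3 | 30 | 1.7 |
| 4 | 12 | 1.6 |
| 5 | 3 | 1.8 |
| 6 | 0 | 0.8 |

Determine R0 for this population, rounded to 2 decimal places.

2.43

lx = nx/n0 = nx/300: 1, 0.53, 0.24, 0.1, 0.04, 0.01, 0
lx·mx by age: 0, 1.484, 0.696, 0.17, 0.064, 0.018, 0
R0 = Σ lx·mx = 2.432 → 2.43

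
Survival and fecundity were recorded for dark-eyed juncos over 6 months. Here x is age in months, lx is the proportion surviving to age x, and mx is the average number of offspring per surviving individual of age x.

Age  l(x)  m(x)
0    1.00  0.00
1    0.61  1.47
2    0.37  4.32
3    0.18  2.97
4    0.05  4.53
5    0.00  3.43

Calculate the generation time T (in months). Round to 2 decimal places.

2.03

lx·mx: 0, 0.8967, 1.5984, 0.5346, 0.2265, 0 → R0 = 3.2562
x·lx·mx: 0, 0.8967, 3.1968, 1.6038, 0.906, 0 → Σ = 6.6033
T = 6.6033 / 3.2562 = 2.027916… → 2.03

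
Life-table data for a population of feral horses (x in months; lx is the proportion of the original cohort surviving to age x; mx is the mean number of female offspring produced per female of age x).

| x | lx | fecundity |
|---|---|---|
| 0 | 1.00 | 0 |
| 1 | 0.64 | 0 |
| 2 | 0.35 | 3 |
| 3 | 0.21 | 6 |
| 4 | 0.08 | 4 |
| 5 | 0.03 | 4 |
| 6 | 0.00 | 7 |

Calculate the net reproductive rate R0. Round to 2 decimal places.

lx·mx by age: 0, 0, 1.05, 1.26, 0.32, 0.12, 0
R0 = Σ lx·mx = 2.75 → 2.75

2.75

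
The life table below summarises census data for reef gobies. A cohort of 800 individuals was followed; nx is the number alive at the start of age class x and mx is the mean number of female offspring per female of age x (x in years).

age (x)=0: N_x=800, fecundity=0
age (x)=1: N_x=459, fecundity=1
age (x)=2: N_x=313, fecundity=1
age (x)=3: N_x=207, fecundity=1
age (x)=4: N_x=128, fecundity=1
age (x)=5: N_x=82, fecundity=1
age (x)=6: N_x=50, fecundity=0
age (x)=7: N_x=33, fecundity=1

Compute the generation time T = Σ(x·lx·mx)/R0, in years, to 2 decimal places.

2.34

lx = nx/n0 = nx/800: 1, 0.57375, 0.39125, 0.25875, 0.16, 0.1025, 0.0625, 0.04125
lx·mx: 0, 0.57375, 0.39125, 0.25875, 0.16, 0.1025, 0, 0.04125 → R0 = 1.5275
x·lx·mx: 0, 0.57375, 0.7825, 0.77625, 0.64, 0.5125, 0, 0.28875 → Σ = 3.57375
T = 3.57375 / 1.5275 = 2.339607… → 2.34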